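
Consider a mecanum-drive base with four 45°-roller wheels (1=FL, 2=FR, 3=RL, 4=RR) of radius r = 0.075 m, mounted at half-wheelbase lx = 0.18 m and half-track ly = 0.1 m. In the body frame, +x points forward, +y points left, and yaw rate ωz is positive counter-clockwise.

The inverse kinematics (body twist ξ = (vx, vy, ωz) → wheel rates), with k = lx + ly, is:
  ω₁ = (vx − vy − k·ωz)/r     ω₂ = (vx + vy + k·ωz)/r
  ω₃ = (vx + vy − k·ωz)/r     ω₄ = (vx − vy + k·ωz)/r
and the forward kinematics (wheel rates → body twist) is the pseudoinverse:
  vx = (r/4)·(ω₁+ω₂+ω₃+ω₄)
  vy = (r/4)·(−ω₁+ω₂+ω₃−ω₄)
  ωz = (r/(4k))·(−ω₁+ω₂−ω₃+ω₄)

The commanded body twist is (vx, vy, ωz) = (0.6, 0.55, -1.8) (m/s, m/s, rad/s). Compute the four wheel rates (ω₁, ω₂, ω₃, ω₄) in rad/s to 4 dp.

k = lx + ly = 0.18 + 0.1 = 0.2800;  k·ωz = 0.2800·-1.8 = -0.5040
ω₁ (FL) = (vx − vy − k·ωz)/r = 0.5540/0.075 = 7.3867
ω₂ (FR) = (vx + vy + k·ωz)/r = 0.6460/0.075 = 8.6133
ω₃ (RL) = (vx + vy − k·ωz)/r = 1.6540/0.075 = 22.0533
ω₄ (RR) = (vx − vy + k·ωz)/r = -0.4540/0.075 = -6.0533

(7.3867, 8.6133, 22.0533, -6.0533)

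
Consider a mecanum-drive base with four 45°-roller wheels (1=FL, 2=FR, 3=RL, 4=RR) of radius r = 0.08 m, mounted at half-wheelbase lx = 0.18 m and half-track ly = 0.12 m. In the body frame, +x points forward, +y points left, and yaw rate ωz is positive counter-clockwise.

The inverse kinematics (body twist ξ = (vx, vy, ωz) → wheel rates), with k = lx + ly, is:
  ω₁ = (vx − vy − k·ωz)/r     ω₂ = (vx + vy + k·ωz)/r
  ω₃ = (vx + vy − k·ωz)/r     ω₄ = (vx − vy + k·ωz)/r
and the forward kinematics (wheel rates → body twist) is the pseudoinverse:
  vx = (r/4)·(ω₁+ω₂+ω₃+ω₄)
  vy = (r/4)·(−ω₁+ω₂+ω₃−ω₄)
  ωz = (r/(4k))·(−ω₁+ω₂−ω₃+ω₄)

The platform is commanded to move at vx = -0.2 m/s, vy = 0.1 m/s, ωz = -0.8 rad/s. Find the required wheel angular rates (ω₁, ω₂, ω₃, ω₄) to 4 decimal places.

k = lx + ly = 0.18 + 0.12 = 0.3000;  k·ωz = 0.3000·-0.8 = -0.2400
ω₁ (FL) = (vx − vy − k·ωz)/r = -0.0600/0.08 = -0.7500
ω₂ (FR) = (vx + vy + k·ωz)/r = -0.3400/0.08 = -4.2500
ω₃ (RL) = (vx + vy − k·ωz)/r = 0.1400/0.08 = 1.7500
ω₄ (RR) = (vx − vy + k·ωz)/r = -0.5400/0.08 = -6.7500

(-0.7500, -4.2500, 1.7500, -6.7500)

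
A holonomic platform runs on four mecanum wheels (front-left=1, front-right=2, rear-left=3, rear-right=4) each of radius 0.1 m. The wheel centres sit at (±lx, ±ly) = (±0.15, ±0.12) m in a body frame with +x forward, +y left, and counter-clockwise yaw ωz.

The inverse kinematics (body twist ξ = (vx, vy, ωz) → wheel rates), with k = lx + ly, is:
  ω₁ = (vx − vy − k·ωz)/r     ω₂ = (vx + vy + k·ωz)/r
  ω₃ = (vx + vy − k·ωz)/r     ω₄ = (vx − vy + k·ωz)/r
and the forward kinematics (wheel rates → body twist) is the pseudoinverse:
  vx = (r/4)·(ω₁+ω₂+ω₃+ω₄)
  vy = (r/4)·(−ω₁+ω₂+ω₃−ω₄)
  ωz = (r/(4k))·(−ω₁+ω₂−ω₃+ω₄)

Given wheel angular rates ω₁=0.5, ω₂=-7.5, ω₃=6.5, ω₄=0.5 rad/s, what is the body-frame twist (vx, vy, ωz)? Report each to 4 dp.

k = lx + ly = 0.15 + 0.12 = 0.2700
ω₁+ω₂+ω₃+ω₄ = 0.0000  →  vx = (0.1/4)·0.0000 = 0.0000
−ω₁+ω₂+ω₃−ω₄ = -2.0000  →  vy = (0.1/4)·-2.0000 = -0.0500
−ω₁+ω₂−ω₃+ω₄ = -14.0000  →  ωz = (0.1/1.0800)·-14.0000 = -1.2963

(0.0000, -0.0500, -1.2963)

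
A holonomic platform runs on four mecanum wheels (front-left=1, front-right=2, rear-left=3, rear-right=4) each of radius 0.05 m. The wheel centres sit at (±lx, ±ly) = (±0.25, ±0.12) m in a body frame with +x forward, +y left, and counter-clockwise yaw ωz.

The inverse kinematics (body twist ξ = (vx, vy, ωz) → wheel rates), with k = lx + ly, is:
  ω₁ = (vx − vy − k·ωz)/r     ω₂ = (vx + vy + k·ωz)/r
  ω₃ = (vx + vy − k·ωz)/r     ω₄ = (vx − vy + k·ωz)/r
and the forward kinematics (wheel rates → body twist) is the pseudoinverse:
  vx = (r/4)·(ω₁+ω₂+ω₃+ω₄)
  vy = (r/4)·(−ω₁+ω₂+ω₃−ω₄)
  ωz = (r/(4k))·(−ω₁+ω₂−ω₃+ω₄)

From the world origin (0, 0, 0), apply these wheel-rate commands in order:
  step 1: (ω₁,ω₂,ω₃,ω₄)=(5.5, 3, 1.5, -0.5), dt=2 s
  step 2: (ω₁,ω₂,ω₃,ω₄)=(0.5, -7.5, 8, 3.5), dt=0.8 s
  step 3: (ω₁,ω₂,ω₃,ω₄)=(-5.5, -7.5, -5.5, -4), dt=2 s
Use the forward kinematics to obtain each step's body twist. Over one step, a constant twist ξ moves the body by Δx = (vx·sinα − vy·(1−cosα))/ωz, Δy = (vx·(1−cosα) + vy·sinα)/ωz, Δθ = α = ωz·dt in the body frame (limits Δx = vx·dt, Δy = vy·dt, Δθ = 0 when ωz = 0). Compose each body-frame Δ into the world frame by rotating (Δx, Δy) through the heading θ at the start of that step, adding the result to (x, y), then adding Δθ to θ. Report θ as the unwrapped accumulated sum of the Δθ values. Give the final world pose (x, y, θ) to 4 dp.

(-0.2424, 0.1756, -0.6757)

step 1: ξ=(vx,vy,ωz)=(0.1188, -0.0062, -0.1520), dt=2.0 → body Δ=(0.2320, -0.0481, -0.3041) → world pose (0.2320, -0.0481, -0.3041)
step 2: ξ=(vx,vy,ωz)=(0.0563, -0.0437, -0.4223), dt=0.8 → body Δ=(0.0383, -0.0419, -0.3378) → world pose (0.2560, -0.0995, -0.6419)
step 3: ξ=(vx,vy,ωz)=(-0.2812, -0.0437, -0.0169), dt=2.0 → body Δ=(-0.5639, -0.0780, -0.0338) → world pose (-0.2424, 0.1756, -0.6757)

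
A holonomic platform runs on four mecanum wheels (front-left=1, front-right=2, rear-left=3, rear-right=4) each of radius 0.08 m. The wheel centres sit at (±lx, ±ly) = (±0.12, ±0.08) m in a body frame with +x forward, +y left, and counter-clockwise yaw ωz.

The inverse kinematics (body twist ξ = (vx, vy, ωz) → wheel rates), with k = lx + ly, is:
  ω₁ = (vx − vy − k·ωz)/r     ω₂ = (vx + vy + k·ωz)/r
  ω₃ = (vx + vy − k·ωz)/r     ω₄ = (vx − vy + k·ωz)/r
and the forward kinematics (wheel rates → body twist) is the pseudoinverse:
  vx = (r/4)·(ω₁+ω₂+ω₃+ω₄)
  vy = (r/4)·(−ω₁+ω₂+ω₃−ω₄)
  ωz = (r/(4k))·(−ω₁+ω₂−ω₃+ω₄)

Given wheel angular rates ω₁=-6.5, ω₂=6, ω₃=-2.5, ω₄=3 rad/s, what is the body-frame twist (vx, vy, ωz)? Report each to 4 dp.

k = lx + ly = 0.12 + 0.08 = 0.2000
ω₁+ω₂+ω₃+ω₄ = 0.0000  →  vx = (0.08/4)·0.0000 = 0.0000
−ω₁+ω₂+ω₃−ω₄ = 7.0000  →  vy = (0.08/4)·7.0000 = 0.1400
−ω₁+ω₂−ω₃+ω₄ = 18.0000  →  ωz = (0.08/0.8000)·18.0000 = 1.8000

(0.0000, 0.1400, 1.8000)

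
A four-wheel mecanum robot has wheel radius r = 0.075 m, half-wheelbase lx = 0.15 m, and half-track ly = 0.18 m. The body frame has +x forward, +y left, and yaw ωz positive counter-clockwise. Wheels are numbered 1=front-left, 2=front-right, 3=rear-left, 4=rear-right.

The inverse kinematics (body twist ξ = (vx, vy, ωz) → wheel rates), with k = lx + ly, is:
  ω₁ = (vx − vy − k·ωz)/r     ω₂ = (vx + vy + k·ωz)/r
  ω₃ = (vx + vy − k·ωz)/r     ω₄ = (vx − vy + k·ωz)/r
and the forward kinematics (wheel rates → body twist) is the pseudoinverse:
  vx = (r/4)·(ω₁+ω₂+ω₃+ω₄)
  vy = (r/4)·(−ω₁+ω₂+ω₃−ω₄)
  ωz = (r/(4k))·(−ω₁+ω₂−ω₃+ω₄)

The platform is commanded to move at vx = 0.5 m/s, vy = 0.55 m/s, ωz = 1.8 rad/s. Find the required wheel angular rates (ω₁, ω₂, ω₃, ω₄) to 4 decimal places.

k = lx + ly = 0.15 + 0.18 = 0.3300;  k·ωz = 0.3300·1.8 = 0.5940
ω₁ (FL) = (vx − vy − k·ωz)/r = -0.6440/0.075 = -8.5867
ω₂ (FR) = (vx + vy + k·ωz)/r = 1.6440/0.075 = 21.9200
ω₃ (RL) = (vx + vy − k·ωz)/r = 0.4560/0.075 = 6.0800
ω₄ (RR) = (vx − vy + k·ωz)/r = 0.5440/0.075 = 7.2533

(-8.5867, 21.9200, 6.0800, 7.2533)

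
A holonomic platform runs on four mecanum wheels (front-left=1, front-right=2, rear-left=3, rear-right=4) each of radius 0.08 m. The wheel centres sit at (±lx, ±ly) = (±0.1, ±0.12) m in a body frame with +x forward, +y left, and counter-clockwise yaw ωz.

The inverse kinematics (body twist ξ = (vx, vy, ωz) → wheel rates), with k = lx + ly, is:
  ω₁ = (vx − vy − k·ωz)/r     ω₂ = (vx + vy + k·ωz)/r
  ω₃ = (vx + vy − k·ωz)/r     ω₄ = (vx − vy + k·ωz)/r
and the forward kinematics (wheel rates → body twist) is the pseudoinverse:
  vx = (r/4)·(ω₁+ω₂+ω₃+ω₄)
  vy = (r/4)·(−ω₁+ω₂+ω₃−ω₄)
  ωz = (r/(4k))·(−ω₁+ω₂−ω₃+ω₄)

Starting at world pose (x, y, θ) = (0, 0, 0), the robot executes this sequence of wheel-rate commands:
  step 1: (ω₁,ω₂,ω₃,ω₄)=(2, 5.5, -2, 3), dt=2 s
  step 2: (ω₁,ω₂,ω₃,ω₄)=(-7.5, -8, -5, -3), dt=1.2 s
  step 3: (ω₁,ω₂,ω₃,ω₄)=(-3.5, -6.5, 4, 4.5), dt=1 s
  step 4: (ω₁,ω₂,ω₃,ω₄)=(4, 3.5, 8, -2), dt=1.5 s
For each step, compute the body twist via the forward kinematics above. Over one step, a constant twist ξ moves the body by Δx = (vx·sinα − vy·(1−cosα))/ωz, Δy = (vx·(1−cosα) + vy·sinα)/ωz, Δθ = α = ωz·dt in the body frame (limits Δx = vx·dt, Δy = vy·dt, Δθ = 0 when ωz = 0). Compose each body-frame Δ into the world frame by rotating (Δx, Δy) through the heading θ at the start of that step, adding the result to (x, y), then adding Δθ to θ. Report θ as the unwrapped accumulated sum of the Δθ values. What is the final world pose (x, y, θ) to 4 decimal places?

step 1: ξ=(vx,vy,ωz)=(0.1700, -0.0300, 0.7727), dt=2.0 → body Δ=(0.2578, 0.1756, 1.5455) → world pose (0.2578, 0.1756, 1.5455)
step 2: ξ=(vx,vy,ωz)=(-0.4700, -0.0500, 0.1364), dt=1.2 → body Δ=(-0.5566, -0.1058, 0.1636) → world pose (0.3494, -0.3835, 1.7091)
step 3: ξ=(vx,vy,ωz)=(-0.0300, -0.0700, -0.2273), dt=1.0 → body Δ=(-0.0377, -0.0660, -0.2273) → world pose (0.4200, -0.4117, 1.4818)
step 4: ξ=(vx,vy,ωz)=(0.2700, 0.1900, -0.9545), dt=1.5 → body Δ=(0.4516, -0.0465, -1.4318) → world pose (0.5065, 0.0340, 0.0500)

(0.5065, 0.0340, 0.0500)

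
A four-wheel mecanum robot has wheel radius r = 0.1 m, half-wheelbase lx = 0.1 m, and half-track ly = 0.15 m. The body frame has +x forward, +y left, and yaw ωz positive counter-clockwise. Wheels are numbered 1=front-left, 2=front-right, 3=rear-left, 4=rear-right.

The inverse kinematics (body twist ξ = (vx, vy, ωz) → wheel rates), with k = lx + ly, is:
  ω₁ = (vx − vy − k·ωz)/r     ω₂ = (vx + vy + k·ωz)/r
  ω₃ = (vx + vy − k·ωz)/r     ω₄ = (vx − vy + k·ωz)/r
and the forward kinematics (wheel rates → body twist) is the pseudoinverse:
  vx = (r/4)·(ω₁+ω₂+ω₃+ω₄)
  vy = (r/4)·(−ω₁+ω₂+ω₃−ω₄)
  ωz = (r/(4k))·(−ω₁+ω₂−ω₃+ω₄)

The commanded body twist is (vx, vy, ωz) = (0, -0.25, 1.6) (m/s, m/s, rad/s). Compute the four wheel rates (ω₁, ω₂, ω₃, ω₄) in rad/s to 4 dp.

(-1.5000, 1.5000, -6.5000, 6.5000)

k = lx + ly = 0.1 + 0.15 = 0.2500;  k·ωz = 0.2500·1.6 = 0.4000
ω₁ (FL) = (vx − vy − k·ωz)/r = -0.1500/0.1 = -1.5000
ω₂ (FR) = (vx + vy + k·ωz)/r = 0.1500/0.1 = 1.5000
ω₃ (RL) = (vx + vy − k·ωz)/r = -0.6500/0.1 = -6.5000
ω₄ (RR) = (vx − vy + k·ωz)/r = 0.6500/0.1 = 6.5000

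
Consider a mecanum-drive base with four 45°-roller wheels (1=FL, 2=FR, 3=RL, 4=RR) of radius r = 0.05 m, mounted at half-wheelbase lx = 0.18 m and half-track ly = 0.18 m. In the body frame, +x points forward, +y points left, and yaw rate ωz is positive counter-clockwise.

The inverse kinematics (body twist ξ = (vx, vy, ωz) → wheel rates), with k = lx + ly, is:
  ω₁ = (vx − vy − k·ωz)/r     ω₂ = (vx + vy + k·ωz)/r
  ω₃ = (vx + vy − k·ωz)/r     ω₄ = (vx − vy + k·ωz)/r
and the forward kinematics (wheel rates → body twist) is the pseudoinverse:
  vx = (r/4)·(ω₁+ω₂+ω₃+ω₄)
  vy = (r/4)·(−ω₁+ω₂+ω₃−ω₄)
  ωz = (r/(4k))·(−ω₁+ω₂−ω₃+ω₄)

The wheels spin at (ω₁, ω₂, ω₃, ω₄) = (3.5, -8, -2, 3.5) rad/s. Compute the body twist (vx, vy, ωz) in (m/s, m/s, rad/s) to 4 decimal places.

(-0.0375, -0.2125, -0.2083)

k = lx + ly = 0.18 + 0.18 = 0.3600
ω₁+ω₂+ω₃+ω₄ = -3.0000  →  vx = (0.05/4)·-3.0000 = -0.0375
−ω₁+ω₂+ω₃−ω₄ = -17.0000  →  vy = (0.05/4)·-17.0000 = -0.2125
−ω₁+ω₂−ω₃+ω₄ = -6.0000  →  ωz = (0.05/1.4400)·-6.0000 = -0.2083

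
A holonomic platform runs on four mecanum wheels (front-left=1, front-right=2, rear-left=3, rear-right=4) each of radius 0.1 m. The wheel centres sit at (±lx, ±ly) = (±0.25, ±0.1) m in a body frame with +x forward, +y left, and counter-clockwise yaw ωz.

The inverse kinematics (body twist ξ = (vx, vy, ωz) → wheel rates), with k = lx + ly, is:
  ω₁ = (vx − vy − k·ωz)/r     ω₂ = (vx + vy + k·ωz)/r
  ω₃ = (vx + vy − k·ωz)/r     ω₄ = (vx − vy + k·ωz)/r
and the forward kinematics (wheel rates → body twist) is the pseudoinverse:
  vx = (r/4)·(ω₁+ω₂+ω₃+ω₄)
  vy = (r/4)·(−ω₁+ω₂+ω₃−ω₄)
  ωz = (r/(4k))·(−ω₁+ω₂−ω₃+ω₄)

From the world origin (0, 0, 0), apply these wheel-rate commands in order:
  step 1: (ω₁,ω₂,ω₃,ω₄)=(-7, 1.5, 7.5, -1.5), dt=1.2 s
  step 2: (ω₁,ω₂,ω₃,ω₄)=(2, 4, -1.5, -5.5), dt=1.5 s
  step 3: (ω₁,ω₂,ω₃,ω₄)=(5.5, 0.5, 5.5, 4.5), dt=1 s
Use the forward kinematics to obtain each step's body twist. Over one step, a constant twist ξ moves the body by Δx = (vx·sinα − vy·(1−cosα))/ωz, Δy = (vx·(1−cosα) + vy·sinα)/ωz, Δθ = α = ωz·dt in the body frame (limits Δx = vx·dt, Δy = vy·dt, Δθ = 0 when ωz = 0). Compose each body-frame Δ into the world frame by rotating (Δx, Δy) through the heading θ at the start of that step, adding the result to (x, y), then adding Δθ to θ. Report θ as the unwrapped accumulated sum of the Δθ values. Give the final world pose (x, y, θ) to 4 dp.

step 1: ξ=(vx,vy,ωz)=(0.0125, 0.4375, -0.0357), dt=1.2 → body Δ=(0.0262, 0.5245, -0.0429) → world pose (0.0262, 0.5245, -0.0429)
step 2: ξ=(vx,vy,ωz)=(-0.0250, 0.1500, -0.1429), dt=1.5 → body Δ=(-0.0132, 0.2273, -0.2143) → world pose (0.0228, 0.7522, -0.2571)
step 3: ξ=(vx,vy,ωz)=(0.4000, -0.1000, -0.4286), dt=1.0 → body Δ=(0.3668, -0.1814, -0.4286) → world pose (0.3314, 0.4835, -0.6857)

(0.3314, 0.4835, -0.6857)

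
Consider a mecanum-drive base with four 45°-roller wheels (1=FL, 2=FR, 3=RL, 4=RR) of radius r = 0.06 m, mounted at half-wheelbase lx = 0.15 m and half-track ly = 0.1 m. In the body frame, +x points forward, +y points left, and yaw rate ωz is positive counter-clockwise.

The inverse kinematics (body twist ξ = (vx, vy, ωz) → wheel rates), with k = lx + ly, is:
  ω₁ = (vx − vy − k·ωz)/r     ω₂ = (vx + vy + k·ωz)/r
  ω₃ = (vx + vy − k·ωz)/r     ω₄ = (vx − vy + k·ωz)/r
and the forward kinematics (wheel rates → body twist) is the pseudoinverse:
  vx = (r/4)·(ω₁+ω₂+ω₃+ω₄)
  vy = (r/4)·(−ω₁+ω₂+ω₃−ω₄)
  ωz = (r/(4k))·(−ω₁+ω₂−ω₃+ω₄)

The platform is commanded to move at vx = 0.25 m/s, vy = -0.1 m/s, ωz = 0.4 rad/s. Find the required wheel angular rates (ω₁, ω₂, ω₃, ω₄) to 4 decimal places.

k = lx + ly = 0.15 + 0.1 = 0.2500;  k·ωz = 0.2500·0.4 = 0.1000
ω₁ (FL) = (vx − vy − k·ωz)/r = 0.2500/0.06 = 4.1667
ω₂ (FR) = (vx + vy + k·ωz)/r = 0.2500/0.06 = 4.1667
ω₃ (RL) = (vx + vy − k·ωz)/r = 0.0500/0.06 = 0.8333
ω₄ (RR) = (vx − vy + k·ωz)/r = 0.4500/0.06 = 7.5000

(4.1667, 4.1667, 0.8333, 7.5000)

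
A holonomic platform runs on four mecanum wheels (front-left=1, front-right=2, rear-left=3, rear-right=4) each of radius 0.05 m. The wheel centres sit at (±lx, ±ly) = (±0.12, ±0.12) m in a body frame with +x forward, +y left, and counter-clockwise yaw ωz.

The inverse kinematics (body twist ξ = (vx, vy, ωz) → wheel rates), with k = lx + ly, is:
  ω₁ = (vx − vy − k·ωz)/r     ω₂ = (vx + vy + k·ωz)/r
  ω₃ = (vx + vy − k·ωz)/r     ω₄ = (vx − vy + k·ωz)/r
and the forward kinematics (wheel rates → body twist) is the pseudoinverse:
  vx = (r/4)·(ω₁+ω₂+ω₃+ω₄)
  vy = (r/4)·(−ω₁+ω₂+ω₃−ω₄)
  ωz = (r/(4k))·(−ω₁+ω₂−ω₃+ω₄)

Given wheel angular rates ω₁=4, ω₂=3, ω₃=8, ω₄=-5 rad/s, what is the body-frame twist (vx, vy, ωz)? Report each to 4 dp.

(0.1250, 0.1500, -0.7292)

k = lx + ly = 0.12 + 0.12 = 0.2400
ω₁+ω₂+ω₃+ω₄ = 10.0000  →  vx = (0.05/4)·10.0000 = 0.1250
−ω₁+ω₂+ω₃−ω₄ = 12.0000  →  vy = (0.05/4)·12.0000 = 0.1500
−ω₁+ω₂−ω₃+ω₄ = -14.0000  →  ωz = (0.05/0.9600)·-14.0000 = -0.7292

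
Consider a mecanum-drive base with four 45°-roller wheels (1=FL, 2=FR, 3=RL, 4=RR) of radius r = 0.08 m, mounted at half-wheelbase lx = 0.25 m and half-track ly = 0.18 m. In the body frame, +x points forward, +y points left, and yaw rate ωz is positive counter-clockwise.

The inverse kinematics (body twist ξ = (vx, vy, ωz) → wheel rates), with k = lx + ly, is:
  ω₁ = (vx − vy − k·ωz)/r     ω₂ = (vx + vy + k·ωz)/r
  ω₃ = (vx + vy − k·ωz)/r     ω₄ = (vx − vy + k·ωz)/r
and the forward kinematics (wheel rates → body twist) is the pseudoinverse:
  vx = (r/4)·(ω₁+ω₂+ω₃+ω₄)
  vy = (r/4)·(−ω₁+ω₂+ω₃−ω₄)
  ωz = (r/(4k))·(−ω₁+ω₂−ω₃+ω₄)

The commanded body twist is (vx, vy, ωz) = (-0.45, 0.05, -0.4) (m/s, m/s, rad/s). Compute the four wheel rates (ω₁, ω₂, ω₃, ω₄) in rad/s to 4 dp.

(-4.1000, -7.1500, -2.8500, -8.4000)

k = lx + ly = 0.25 + 0.18 = 0.4300;  k·ωz = 0.4300·-0.4 = -0.1720
ω₁ (FL) = (vx − vy − k·ωz)/r = -0.3280/0.08 = -4.1000
ω₂ (FR) = (vx + vy + k·ωz)/r = -0.5720/0.08 = -7.1500
ω₃ (RL) = (vx + vy − k·ωz)/r = -0.2280/0.08 = -2.8500
ω₄ (RR) = (vx − vy + k·ωz)/r = -0.6720/0.08 = -8.4000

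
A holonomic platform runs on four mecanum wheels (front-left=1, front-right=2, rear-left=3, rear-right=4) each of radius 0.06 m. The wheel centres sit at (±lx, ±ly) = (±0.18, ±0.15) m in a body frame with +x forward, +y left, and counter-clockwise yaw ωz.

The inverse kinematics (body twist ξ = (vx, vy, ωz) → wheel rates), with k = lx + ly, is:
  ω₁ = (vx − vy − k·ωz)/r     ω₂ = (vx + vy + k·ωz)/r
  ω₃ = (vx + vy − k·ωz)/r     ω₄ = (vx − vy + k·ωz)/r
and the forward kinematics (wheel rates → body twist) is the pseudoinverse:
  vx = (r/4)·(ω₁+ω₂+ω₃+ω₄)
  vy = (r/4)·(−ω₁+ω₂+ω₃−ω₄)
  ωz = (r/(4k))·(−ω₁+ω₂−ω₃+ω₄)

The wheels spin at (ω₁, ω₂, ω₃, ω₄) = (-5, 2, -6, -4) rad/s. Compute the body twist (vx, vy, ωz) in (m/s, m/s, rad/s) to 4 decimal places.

k = lx + ly = 0.18 + 0.15 = 0.3300
ω₁+ω₂+ω₃+ω₄ = -13.0000  →  vx = (0.06/4)·-13.0000 = -0.1950
−ω₁+ω₂+ω₃−ω₄ = 5.0000  →  vy = (0.06/4)·5.0000 = 0.0750
−ω₁+ω₂−ω₃+ω₄ = 9.0000  →  ωz = (0.06/1.3200)·9.0000 = 0.4091

(-0.1950, 0.0750, 0.4091)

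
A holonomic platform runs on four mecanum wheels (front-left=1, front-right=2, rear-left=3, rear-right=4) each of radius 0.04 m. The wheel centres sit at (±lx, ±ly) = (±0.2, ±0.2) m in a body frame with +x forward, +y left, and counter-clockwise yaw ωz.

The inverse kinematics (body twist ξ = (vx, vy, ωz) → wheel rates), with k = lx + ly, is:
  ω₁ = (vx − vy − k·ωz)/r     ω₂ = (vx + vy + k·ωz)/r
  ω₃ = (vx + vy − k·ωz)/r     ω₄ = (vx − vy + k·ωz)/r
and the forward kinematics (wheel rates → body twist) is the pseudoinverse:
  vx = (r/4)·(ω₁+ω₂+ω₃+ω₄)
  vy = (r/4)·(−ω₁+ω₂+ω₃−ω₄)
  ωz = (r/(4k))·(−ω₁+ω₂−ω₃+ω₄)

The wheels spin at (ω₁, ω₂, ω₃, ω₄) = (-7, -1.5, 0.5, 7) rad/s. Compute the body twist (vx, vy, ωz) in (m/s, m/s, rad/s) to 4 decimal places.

k = lx + ly = 0.2 + 0.2 = 0.4000
ω₁+ω₂+ω₃+ω₄ = -1.0000  →  vx = (0.04/4)·-1.0000 = -0.0100
−ω₁+ω₂+ω₃−ω₄ = -1.0000  →  vy = (0.04/4)·-1.0000 = -0.0100
−ω₁+ω₂−ω₃+ω₄ = 12.0000  →  ωz = (0.04/1.6000)·12.0000 = 0.3000

(-0.0100, -0.0100, 0.3000)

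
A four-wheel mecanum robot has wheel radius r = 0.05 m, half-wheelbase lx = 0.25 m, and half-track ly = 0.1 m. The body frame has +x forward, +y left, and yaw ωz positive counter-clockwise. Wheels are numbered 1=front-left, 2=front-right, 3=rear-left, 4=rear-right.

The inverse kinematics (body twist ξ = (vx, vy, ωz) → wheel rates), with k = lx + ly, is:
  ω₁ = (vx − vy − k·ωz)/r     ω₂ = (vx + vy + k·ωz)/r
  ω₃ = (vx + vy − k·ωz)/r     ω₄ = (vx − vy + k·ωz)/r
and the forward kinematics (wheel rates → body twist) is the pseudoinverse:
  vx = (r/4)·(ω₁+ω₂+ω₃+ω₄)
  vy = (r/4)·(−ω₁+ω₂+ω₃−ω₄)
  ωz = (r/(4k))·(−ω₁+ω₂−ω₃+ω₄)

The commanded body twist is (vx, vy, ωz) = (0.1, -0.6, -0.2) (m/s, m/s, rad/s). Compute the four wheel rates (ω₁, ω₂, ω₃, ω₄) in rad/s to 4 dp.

(15.4000, -11.4000, -8.6000, 12.6000)

k = lx + ly = 0.25 + 0.1 = 0.3500;  k·ωz = 0.3500·-0.2 = -0.0700
ω₁ (FL) = (vx − vy − k·ωz)/r = 0.7700/0.05 = 15.4000
ω₂ (FR) = (vx + vy + k·ωz)/r = -0.5700/0.05 = -11.4000
ω₃ (RL) = (vx + vy − k·ωz)/r = -0.4300/0.05 = -8.6000
ω₄ (RR) = (vx − vy + k·ωz)/r = 0.6300/0.05 = 12.6000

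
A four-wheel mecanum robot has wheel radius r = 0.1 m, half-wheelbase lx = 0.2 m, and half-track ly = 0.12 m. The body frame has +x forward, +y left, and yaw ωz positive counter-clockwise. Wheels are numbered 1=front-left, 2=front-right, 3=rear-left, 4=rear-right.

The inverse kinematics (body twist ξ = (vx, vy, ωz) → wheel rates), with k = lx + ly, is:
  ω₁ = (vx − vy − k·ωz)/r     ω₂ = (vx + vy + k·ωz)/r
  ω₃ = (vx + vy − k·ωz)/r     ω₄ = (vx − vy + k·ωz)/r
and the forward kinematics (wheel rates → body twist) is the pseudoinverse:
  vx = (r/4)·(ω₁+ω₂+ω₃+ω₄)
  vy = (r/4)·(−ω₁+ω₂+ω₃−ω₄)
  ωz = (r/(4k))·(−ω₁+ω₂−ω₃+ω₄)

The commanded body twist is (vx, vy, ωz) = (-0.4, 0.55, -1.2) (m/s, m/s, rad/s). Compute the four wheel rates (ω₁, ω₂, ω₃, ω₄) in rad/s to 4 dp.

(-5.6600, -2.3400, 5.3400, -13.3400)

k = lx + ly = 0.2 + 0.12 = 0.3200;  k·ωz = 0.3200·-1.2 = -0.3840
ω₁ (FL) = (vx − vy − k·ωz)/r = -0.5660/0.1 = -5.6600
ω₂ (FR) = (vx + vy + k·ωz)/r = -0.2340/0.1 = -2.3400
ω₃ (RL) = (vx + vy − k·ωz)/r = 0.5340/0.1 = 5.3400
ω₄ (RR) = (vx − vy + k·ωz)/r = -1.3340/0.1 = -13.3400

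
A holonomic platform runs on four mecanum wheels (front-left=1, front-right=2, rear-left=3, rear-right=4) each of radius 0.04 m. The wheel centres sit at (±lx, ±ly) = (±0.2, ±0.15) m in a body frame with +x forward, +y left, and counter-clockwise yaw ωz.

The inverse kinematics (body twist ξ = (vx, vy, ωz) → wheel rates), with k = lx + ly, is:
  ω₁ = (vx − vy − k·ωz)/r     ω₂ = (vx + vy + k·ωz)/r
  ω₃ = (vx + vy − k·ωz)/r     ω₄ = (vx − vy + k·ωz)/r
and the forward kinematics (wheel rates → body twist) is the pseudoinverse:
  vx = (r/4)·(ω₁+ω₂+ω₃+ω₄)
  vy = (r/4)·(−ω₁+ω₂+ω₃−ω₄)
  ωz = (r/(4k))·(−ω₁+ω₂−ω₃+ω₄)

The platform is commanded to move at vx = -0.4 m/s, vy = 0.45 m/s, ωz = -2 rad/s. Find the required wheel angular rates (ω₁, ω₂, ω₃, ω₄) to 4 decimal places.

k = lx + ly = 0.2 + 0.15 = 0.3500;  k·ωz = 0.3500·-2 = -0.7000
ω₁ (FL) = (vx − vy − k·ωz)/r = -0.1500/0.04 = -3.7500
ω₂ (FR) = (vx + vy + k·ωz)/r = -0.6500/0.04 = -16.2500
ω₃ (RL) = (vx + vy − k·ωz)/r = 0.7500/0.04 = 18.7500
ω₄ (RR) = (vx − vy + k·ωz)/r = -1.5500/0.04 = -38.7500

(-3.7500, -16.2500, 18.7500, -38.7500)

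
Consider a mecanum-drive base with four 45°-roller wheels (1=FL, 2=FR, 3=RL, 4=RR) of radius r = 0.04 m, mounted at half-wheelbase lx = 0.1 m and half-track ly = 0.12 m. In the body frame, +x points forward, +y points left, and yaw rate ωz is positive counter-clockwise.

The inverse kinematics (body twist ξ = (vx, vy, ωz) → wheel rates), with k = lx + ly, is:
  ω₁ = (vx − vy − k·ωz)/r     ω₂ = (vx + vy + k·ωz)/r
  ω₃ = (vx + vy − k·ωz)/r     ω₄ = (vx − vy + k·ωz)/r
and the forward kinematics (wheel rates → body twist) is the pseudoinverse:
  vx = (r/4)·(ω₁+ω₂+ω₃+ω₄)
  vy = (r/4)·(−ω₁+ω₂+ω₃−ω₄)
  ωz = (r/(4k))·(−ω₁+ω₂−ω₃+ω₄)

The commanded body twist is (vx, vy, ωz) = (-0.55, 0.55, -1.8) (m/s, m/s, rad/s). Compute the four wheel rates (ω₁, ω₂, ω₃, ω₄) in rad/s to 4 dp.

(-17.6000, -9.9000, 9.9000, -37.4000)

k = lx + ly = 0.1 + 0.12 = 0.2200;  k·ωz = 0.2200·-1.8 = -0.3960
ω₁ (FL) = (vx − vy − k·ωz)/r = -0.7040/0.04 = -17.6000
ω₂ (FR) = (vx + vy + k·ωz)/r = -0.3960/0.04 = -9.9000
ω₃ (RL) = (vx + vy − k·ωz)/r = 0.3960/0.04 = 9.9000
ω₄ (RR) = (vx − vy + k·ωz)/r = -1.4960/0.04 = -37.4000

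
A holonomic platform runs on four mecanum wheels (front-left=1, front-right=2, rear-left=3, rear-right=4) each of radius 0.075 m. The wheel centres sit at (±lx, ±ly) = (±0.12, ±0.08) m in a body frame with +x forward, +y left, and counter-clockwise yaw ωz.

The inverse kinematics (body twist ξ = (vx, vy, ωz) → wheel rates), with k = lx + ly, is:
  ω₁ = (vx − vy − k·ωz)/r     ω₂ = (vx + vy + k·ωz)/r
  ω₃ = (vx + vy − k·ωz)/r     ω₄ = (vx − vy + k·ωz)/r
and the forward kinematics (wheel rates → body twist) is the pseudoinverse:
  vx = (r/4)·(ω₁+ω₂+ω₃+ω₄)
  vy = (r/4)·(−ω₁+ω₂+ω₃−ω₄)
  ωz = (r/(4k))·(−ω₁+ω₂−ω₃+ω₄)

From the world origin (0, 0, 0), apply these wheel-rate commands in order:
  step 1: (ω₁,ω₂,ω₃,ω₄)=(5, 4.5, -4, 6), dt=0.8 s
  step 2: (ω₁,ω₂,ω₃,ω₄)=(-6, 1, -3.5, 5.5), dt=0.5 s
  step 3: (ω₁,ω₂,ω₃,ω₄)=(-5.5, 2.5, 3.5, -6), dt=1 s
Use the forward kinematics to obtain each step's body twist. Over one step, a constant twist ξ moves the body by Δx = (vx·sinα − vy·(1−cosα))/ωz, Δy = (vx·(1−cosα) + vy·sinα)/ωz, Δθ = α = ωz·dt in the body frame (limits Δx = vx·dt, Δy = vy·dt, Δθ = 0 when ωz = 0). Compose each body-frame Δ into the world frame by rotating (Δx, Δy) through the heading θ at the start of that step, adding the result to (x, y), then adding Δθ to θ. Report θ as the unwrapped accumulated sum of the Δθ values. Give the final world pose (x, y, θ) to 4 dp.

(-0.1254, -0.1616, 1.3219)

step 1: ξ=(vx,vy,ωz)=(0.2156, -0.1969, 0.8906), dt=0.8 → body Δ=(0.2120, -0.0856, 0.7125) → world pose (0.2120, -0.0856, 0.7125)
step 2: ξ=(vx,vy,ωz)=(-0.0562, -0.0375, 1.5000), dt=0.5 → body Δ=(-0.0189, -0.0271, 0.7500) → world pose (0.2155, -0.1184, 1.4625)
step 3: ξ=(vx,vy,ωz)=(-0.1031, 0.3281, -0.1406), dt=1.0 → body Δ=(-0.0798, 0.3343, -0.1406) → world pose (-0.1254, -0.1616, 1.3219)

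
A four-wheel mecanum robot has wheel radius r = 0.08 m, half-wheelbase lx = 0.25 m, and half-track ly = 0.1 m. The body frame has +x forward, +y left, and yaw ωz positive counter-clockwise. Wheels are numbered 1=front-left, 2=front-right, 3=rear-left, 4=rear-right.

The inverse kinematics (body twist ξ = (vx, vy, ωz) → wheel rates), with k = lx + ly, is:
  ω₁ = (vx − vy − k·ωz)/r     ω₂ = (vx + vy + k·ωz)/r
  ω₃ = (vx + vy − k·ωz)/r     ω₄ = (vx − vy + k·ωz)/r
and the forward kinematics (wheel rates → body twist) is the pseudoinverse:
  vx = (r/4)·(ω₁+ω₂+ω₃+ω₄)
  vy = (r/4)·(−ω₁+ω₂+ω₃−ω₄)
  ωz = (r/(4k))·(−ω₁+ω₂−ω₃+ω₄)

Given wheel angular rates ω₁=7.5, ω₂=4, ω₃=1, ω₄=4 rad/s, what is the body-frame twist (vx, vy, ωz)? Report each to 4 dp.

(0.3300, -0.1300, -0.0286)

k = lx + ly = 0.25 + 0.1 = 0.3500
ω₁+ω₂+ω₃+ω₄ = 16.5000  →  vx = (0.08/4)·16.5000 = 0.3300
−ω₁+ω₂+ω₃−ω₄ = -6.5000  →  vy = (0.08/4)·-6.5000 = -0.1300
−ω₁+ω₂−ω₃+ω₄ = -0.5000  →  ωz = (0.08/1.4000)·-0.5000 = -0.0286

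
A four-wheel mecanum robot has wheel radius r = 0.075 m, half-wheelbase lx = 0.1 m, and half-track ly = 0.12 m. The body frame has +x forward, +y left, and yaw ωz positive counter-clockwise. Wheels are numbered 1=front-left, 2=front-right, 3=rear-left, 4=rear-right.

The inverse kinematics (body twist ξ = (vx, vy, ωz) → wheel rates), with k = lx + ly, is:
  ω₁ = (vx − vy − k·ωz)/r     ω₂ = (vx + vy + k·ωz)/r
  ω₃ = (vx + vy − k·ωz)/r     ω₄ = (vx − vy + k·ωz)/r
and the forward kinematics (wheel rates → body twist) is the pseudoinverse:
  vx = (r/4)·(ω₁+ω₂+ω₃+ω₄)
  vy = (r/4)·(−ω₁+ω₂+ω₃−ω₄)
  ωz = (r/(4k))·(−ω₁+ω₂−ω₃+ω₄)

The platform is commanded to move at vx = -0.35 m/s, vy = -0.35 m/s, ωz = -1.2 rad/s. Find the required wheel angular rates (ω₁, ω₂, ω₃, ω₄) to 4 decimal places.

k = lx + ly = 0.1 + 0.12 = 0.2200;  k·ωz = 0.2200·-1.2 = -0.2640
ω₁ (FL) = (vx − vy − k·ωz)/r = 0.2640/0.075 = 3.5200
ω₂ (FR) = (vx + vy + k·ωz)/r = -0.9640/0.075 = -12.8533
ω₃ (RL) = (vx + vy − k·ωz)/r = -0.4360/0.075 = -5.8133
ω₄ (RR) = (vx − vy + k·ωz)/r = -0.2640/0.075 = -3.5200

(3.5200, -12.8533, -5.8133, -3.5200)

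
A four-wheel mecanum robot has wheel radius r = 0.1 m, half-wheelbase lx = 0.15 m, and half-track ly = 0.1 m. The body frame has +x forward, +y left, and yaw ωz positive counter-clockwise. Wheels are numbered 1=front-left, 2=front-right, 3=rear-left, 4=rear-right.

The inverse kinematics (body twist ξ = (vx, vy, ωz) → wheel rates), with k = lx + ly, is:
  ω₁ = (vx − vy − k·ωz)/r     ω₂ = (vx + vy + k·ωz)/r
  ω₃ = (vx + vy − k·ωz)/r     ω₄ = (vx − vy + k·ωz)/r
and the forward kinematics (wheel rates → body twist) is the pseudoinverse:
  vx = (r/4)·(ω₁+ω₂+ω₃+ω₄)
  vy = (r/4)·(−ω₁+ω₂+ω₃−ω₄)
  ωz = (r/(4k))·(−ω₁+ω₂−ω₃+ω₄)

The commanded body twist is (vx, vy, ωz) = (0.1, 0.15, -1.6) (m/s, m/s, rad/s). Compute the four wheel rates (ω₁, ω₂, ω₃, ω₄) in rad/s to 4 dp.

k = lx + ly = 0.15 + 0.1 = 0.2500;  k·ωz = 0.2500·-1.6 = -0.4000
ω₁ (FL) = (vx − vy − k·ωz)/r = 0.3500/0.1 = 3.5000
ω₂ (FR) = (vx + vy + k·ωz)/r = -0.1500/0.1 = -1.5000
ω₃ (RL) = (vx + vy − k·ωz)/r = 0.6500/0.1 = 6.5000
ω₄ (RR) = (vx − vy + k·ωz)/r = -0.4500/0.1 = -4.5000

(3.5000, -1.5000, 6.5000, -4.5000)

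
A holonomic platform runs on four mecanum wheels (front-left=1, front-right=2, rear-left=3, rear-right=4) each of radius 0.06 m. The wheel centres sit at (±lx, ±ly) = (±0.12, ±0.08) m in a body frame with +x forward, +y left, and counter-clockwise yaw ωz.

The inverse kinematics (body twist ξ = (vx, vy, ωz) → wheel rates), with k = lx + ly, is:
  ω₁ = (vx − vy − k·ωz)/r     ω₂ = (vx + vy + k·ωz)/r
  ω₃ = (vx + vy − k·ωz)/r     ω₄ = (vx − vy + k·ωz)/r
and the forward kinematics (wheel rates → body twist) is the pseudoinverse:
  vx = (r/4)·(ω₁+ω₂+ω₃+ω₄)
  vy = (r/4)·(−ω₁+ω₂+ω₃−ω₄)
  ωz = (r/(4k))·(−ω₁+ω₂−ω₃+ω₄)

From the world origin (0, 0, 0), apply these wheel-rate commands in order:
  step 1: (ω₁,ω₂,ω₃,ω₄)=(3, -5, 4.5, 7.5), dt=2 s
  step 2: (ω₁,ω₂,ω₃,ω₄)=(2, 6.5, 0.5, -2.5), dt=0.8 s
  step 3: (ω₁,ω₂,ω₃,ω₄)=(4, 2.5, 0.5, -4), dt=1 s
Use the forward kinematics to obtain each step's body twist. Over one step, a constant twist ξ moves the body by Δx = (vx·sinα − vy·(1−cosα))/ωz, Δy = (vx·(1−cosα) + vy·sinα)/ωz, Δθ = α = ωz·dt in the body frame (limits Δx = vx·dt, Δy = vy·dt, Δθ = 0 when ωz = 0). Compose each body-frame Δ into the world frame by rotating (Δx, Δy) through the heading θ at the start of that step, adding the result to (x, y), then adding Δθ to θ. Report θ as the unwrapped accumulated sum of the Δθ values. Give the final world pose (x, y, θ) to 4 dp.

(0.3351, -0.3955, -1.1100)

step 1: ξ=(vx,vy,ωz)=(0.1500, -0.1650, -0.3750), dt=2.0 → body Δ=(0.1546, -0.4072, -0.7500) → world pose (0.1546, -0.4072, -0.7500)
step 2: ξ=(vx,vy,ωz)=(0.0975, 0.1125, 0.1125), dt=0.8 → body Δ=(0.0738, 0.0934, 0.0900) → world pose (0.2723, -0.3893, -0.6600)
step 3: ξ=(vx,vy,ωz)=(0.0450, 0.0450, -0.4500), dt=1.0 → body Δ=(0.0535, 0.0335, -0.4500) → world pose (0.3351, -0.3955, -1.1100)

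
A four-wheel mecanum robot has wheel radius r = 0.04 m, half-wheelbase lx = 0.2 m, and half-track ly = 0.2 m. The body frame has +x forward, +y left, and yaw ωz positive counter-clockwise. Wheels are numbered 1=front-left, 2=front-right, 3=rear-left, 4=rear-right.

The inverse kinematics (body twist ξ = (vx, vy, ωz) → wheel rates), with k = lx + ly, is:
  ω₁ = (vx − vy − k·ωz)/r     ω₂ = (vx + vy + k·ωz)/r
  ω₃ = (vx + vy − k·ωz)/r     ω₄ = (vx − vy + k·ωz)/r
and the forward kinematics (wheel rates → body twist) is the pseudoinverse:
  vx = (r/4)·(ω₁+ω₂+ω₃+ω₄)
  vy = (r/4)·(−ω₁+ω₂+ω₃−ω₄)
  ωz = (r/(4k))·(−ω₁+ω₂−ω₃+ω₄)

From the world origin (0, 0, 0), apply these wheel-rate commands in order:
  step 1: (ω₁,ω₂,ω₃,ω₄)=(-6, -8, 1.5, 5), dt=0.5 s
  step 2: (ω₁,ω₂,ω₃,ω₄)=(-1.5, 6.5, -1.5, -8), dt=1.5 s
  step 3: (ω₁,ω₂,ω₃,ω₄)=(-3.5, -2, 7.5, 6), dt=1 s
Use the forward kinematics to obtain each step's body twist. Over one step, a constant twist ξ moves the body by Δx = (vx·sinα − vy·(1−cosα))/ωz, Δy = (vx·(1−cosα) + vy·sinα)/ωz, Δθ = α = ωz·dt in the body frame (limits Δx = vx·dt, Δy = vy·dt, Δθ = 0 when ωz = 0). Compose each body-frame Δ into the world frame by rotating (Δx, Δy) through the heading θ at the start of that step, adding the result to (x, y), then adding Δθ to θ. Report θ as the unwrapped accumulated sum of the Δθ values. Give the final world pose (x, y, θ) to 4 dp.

(-0.0373, 0.2221, 0.0750)

step 1: ξ=(vx,vy,ωz)=(-0.0750, -0.0550, 0.0375), dt=0.5 → body Δ=(-0.0372, -0.0278, 0.0187) → world pose (-0.0372, -0.0278, 0.0187)
step 2: ξ=(vx,vy,ωz)=(-0.0450, 0.1450, 0.0375), dt=1.5 → body Δ=(-0.0736, 0.2155, 0.0562) → world pose (-0.1148, 0.1862, 0.0750)
step 3: ξ=(vx,vy,ωz)=(0.0800, 0.0300, 0.0000), dt=1.0 → body Δ=(0.0800, 0.0300, 0.0000) → world pose (-0.0373, 0.2221, 0.0750)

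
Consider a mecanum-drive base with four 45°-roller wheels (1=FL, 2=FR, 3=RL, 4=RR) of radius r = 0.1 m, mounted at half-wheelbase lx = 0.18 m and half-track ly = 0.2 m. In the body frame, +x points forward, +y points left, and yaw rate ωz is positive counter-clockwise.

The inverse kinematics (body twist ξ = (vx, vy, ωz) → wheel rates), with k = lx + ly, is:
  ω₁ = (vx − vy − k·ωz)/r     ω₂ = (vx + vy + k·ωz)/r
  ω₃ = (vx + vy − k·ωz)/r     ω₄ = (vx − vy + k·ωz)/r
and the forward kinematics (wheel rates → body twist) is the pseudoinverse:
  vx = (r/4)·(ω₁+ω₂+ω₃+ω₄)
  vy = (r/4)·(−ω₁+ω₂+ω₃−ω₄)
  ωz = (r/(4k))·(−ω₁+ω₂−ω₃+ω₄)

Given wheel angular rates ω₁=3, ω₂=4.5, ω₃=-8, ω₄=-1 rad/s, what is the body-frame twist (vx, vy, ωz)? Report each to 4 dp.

k = lx + ly = 0.18 + 0.2 = 0.3800
ω₁+ω₂+ω₃+ω₄ = -1.5000  →  vx = (0.1/4)·-1.5000 = -0.0375
−ω₁+ω₂+ω₃−ω₄ = -5.5000  →  vy = (0.1/4)·-5.5000 = -0.1375
−ω₁+ω₂−ω₃+ω₄ = 8.5000  →  ωz = (0.1/1.5200)·8.5000 = 0.5592

(-0.0375, -0.1375, 0.5592)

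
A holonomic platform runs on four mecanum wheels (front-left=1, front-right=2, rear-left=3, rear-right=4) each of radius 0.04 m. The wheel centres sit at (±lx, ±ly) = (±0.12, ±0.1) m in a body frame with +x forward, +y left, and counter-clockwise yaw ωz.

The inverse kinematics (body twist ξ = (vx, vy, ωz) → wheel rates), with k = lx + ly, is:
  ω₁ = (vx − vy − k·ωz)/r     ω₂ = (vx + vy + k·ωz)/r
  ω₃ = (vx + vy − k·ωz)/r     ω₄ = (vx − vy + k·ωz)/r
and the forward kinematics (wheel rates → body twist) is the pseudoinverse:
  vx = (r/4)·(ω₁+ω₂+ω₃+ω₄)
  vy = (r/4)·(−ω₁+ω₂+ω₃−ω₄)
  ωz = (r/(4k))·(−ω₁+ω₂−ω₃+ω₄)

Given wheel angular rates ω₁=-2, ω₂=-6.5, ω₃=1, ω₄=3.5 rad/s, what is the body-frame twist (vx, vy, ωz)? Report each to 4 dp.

k = lx + ly = 0.12 + 0.1 = 0.2200
ω₁+ω₂+ω₃+ω₄ = -4.0000  →  vx = (0.04/4)·-4.0000 = -0.0400
−ω₁+ω₂+ω₃−ω₄ = -7.0000  →  vy = (0.04/4)·-7.0000 = -0.0700
−ω₁+ω₂−ω₃+ω₄ = -2.0000  →  ωz = (0.04/0.8800)·-2.0000 = -0.0909

(-0.0400, -0.0700, -0.0909)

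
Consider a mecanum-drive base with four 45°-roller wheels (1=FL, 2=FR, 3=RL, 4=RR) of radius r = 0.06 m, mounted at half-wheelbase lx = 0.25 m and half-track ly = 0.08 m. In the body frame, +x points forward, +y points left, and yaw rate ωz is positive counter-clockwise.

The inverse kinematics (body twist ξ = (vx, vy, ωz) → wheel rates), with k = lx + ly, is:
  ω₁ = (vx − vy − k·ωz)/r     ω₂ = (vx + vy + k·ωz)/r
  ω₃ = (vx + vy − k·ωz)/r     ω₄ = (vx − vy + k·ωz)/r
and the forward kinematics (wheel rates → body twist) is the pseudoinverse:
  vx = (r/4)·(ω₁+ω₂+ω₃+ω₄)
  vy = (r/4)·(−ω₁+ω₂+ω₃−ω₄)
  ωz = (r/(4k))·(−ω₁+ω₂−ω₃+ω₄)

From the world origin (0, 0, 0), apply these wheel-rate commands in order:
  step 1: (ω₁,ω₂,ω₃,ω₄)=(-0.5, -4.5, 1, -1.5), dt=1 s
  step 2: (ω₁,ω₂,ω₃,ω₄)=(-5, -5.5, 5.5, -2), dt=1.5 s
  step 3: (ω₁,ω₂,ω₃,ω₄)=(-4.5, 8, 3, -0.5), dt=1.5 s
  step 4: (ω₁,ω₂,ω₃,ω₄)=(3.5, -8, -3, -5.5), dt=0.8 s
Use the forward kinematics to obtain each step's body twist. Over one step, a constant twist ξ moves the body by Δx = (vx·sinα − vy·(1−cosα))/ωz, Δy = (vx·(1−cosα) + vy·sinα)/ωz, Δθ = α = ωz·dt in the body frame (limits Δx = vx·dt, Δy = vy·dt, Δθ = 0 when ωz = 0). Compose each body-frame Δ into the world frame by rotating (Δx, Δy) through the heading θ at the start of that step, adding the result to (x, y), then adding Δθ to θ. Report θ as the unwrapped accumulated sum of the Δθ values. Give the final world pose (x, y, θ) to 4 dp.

step 1: ξ=(vx,vy,ωz)=(-0.0825, -0.0225, -0.2955), dt=1.0 → body Δ=(-0.0846, -0.0101, -0.2955) → world pose (-0.0846, -0.0101, -0.2955)
step 2: ξ=(vx,vy,ωz)=(-0.1050, 0.1050, -0.3636), dt=1.5 → body Δ=(-0.1079, 0.1917, -0.5455) → world pose (-0.1320, 0.2047, -0.8409)
step 3: ξ=(vx,vy,ωz)=(0.0900, 0.2400, 0.4091), dt=1.5 → body Δ=(0.0197, 0.3780, 0.6136) → world pose (0.1628, 0.4421, -0.2273)
step 4: ξ=(vx,vy,ωz)=(-0.1950, -0.1350, -0.6364), dt=0.8 → body Δ=(-0.1763, -0.0645, -0.5091) → world pose (-0.0235, 0.4190, -0.7364)

(-0.0235, 0.4190, -0.7364)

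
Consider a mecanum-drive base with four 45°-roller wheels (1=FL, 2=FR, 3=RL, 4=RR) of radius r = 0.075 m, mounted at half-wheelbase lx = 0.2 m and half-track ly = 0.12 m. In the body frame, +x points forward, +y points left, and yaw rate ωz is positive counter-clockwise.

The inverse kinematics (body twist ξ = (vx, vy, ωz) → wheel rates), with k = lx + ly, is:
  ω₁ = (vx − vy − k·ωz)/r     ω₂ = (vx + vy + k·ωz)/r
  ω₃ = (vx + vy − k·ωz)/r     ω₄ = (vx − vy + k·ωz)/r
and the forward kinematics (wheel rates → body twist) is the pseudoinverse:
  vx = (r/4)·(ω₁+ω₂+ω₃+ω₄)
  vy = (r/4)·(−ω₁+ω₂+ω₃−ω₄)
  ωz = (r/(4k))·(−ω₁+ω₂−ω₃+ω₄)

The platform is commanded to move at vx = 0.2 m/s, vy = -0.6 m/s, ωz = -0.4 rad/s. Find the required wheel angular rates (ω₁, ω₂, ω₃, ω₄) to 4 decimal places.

(12.3733, -7.0400, -3.6267, 8.9600)

k = lx + ly = 0.2 + 0.12 = 0.3200;  k·ωz = 0.3200·-0.4 = -0.1280
ω₁ (FL) = (vx − vy − k·ωz)/r = 0.9280/0.075 = 12.3733
ω₂ (FR) = (vx + vy + k·ωz)/r = -0.5280/0.075 = -7.0400
ω₃ (RL) = (vx + vy − k·ωz)/r = -0.2720/0.075 = -3.6267
ω₄ (RR) = (vx − vy + k·ωz)/r = 0.6720/0.075 = 8.9600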